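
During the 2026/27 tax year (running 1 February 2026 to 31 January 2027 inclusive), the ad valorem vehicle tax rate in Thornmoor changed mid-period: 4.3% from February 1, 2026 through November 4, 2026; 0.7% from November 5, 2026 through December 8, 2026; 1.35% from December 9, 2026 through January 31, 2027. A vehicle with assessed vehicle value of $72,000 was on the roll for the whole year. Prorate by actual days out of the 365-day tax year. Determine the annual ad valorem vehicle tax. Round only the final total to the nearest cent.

February 1 – November 4, 2026: 277 days at 4.3% → $72,000 × 4.3% × 277/365 = $2,349.5671
November 5 – December 8, 2026: 34 days at 0.7% → $72,000 × 0.7% × 34/365 = $46.9479
December 9, 2026 – January 31, 2027: 54 days at 1.35% → $72,000 × 1.35% × 54/365 = $143.8027
Total = $2,540.3178

$2,540.32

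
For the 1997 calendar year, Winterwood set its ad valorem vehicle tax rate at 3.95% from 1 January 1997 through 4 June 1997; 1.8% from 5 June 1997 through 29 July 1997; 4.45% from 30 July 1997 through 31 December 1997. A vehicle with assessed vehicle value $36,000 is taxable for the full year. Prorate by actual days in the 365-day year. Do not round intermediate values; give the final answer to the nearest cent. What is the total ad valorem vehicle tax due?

1 January – 4 June 1997: 155 days at 3.95% → $36,000 × 3.95% × 155/365 = $603.8630
5 June – 29 July 1997: 55 days at 1.8% → $36,000 × 1.8% × 55/365 = $97.6438
30 July – 31 December 1997: 155 days at 4.45% → $36,000 × 4.45% × 155/365 = $680.3014
Total = $1,381.8082

$1,381.81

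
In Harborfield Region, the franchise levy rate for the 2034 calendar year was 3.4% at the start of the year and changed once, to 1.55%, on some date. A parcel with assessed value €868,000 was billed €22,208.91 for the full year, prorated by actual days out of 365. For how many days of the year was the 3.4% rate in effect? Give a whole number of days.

199 days

Let d = days at the first rate; then 365 − d days at the second rate.
€868,000 × [3.4%·d + 1.55%·(365−d)] / 365 = €22,208.91
Solving gives d = 199, so the new rate took effect on 19 July 2034.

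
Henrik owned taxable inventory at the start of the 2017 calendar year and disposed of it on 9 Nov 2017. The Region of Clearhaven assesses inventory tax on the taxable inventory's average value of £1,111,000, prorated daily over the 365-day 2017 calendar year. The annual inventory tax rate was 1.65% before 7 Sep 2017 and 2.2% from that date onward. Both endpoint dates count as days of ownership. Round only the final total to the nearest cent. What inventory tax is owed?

1 Jan – 6 Sep 2017: 249 days at 1.65% → £1,111,000 × 1.65% × 249/365 = £12,505.5986
7 Sep – 9 Nov 2017: 64 days at 2.2% → £1,111,000 × 2.2% × 64/365 = £4,285.7205
Total = £16,791.3192

£16,791.32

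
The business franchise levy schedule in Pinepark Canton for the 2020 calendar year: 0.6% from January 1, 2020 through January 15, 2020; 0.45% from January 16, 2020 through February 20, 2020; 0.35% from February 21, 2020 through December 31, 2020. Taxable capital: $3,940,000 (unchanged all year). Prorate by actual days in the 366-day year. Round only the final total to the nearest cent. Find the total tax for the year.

January 1 – January 15, 2020: 15 days at 0.6% → $3,940,000 × 0.6% × 15/366 = $968.8525
January 16 – February 20, 2020: 36 days at 0.45% → $3,940,000 × 0.45% × 36/366 = $1,743.9344
February 21 – December 31, 2020: 315 days at 0.35% → $3,940,000 × 0.35% × 315/366 = $11,868.4426
Total = $14,581.2295

$14,581.23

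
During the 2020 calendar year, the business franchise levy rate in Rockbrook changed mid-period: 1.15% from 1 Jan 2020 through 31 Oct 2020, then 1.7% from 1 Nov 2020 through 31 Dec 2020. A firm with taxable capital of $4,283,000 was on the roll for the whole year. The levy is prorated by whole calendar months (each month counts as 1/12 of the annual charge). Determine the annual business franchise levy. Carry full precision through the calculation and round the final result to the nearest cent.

1 Jan – 31 Oct 2020: 10 months at 1.15% → $4,283,000 × 1.15% × 10/12 = $41,045.4167
1 Nov – 31 Dec 2020: 2 months at 1.7% → $4,283,000 × 1.7% × 2/12 = $12,135.1667
Total = $53,180.5833

$53,180.58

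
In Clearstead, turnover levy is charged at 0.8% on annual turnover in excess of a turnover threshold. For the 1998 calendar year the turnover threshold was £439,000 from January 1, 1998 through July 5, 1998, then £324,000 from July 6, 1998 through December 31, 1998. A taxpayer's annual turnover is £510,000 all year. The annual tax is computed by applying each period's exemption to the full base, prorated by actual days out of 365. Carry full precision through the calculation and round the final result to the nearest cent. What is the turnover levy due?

£1,019.18

January 1 – July 5, 1998: 186 days, exemption £439,000 → (£510,000 − £439,000) × 0.8% × 186/365 = £289.4466
July 6 – December 31, 1998: 179 days, exemption £324,000 → (£510,000 − £324,000) × 0.8% × 179/365 = £729.7315
Total = £1,019.1781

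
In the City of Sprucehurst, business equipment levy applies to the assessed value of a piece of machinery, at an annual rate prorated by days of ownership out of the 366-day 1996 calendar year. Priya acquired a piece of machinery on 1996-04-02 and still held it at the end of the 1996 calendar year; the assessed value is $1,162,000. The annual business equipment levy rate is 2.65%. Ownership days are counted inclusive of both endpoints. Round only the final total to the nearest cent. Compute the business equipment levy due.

Days held (1996-04-02 to 1996-12-31): 274 out of 366
Tax = $1,162,000 × 2.65% × 274/366 = $23,052.6831

$23,052.68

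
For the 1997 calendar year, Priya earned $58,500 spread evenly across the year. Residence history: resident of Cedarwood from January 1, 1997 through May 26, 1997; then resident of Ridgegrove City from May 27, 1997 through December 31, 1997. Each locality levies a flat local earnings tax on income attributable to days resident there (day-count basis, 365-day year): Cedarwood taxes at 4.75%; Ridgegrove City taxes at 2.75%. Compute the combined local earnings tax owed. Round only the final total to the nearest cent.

Cedarwood, January 1 – May 26, 1997: 146 days → $58,500 × 4.75% × 146/365 = $1,111.5000
Ridgegrove City, May 27 – December 31, 1997: 219 days → $58,500 × 2.75% × 219/365 = $965.2500
Total = $2,076.7500

$2,076.75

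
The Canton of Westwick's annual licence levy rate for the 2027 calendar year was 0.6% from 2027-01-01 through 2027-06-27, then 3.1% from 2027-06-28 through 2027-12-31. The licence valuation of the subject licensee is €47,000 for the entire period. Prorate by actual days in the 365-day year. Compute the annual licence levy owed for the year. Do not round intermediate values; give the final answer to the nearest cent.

2027-01-01 to 2027-06-27: 178 days at 0.6% → €47,000 × 0.6% × 178/365 = €137.5233
2027-06-28 to 2027-12-31: 187 days at 3.1% → €47,000 × 3.1% × 187/365 = €746.4630
Total = €883.9863

€883.99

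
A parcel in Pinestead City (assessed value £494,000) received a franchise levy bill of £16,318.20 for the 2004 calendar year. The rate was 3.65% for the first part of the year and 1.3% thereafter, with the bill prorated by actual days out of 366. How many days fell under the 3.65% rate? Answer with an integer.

Let d = days at the first rate; then 366 − d days at the second rate.
£494,000 × [3.65%·d + 1.3%·(366−d)] / 366 = £16,318.20
Solving gives d = 312, so the new rate took effect on 8 November 2004.

312 days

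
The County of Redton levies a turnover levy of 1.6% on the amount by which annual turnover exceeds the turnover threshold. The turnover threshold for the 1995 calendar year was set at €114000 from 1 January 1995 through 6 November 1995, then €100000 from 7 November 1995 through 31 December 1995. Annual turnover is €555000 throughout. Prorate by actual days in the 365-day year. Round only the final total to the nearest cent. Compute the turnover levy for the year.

€7089.75

1 January – 6 November 1995: 310 days, exemption €114000 → (€555000 − €114000) × 1.6% × 310/365 = €5992.7671
7 November – 31 December 1995: 55 days, exemption €100000 → (€555000 − €100000) × 1.6% × 55/365 = €1096.9863
Total = €7089.7534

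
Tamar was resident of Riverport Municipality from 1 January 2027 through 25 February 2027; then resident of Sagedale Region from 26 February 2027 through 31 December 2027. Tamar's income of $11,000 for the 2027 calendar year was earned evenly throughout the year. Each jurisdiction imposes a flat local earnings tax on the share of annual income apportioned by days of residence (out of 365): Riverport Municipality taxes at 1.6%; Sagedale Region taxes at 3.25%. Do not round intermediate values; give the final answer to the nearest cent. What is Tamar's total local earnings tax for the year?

Riverport Municipality, 1 January – 25 February 2027: 56 days → $11,000 × 1.6% × 56/365 = $27.0027
Sagedale Region, 26 February – 31 December 2027: 309 days → $11,000 × 3.25% × 309/365 = $302.6507
Total = $329.6534

$329.65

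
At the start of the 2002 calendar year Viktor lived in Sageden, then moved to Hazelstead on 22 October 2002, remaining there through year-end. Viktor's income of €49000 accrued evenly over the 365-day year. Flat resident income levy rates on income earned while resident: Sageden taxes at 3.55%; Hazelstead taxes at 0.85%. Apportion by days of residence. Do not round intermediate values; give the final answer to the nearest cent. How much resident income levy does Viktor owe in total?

Sageden, 1 January – 21 October 2002: 294 days → €49000 × 3.55% × 294/365 = €1401.1315
Hazelstead, 22 October – 31 December 2002: 71 days → €49000 × 0.85% × 71/365 = €81.0178
Total = €1482.1493

€1482.15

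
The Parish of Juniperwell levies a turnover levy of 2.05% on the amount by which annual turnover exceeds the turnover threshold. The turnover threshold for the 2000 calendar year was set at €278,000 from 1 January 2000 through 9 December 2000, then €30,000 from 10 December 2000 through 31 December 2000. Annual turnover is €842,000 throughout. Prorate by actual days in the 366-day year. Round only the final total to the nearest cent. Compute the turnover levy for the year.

1 January – 9 December 2000: 344 days, exemption €278,000 → (€842,000 − €278,000) × 2.05% × 344/366 = €10,867.0164
10 December – 31 December 2000: 22 days, exemption €30,000 → (€842,000 − €30,000) × 2.05% × 22/366 = €1,000.5792
Total = €11,867.5956

€11,867.60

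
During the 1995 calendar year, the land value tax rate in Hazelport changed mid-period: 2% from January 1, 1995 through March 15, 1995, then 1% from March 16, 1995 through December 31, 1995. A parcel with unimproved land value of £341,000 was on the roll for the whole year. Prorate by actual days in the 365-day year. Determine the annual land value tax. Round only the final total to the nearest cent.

£4,101.34

January 1 – March 15, 1995: 74 days at 2% → £341,000 × 2% × 74/365 = £1,382.6849
March 16 – December 31, 1995: 291 days at 1% → £341,000 × 1% × 291/365 = £2,718.6575
Total = £4,101.3425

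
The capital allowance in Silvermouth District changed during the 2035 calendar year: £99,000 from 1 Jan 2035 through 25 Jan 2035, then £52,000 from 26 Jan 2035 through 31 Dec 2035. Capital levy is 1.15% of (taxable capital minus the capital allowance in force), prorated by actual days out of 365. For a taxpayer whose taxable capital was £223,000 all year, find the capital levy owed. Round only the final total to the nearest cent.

1 Jan – 25 Jan 2035: 25 days, exemption £99,000 → (£223,000 − £99,000) × 1.15% × 25/365 = £97.6712
26 Jan – 31 Dec 2035: 340 days, exemption £52,000 → (£223,000 − £52,000) × 1.15% × 340/365 = £1,831.8082
Total = £1,929.4795

£1,929.48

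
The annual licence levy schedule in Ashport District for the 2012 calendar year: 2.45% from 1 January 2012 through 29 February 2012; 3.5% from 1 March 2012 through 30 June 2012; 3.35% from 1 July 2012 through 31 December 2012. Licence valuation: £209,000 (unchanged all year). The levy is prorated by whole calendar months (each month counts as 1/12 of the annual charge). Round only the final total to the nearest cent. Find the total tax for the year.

£6,792.50

1 January – 29 February 2012: 2 months at 2.45% → £209,000 × 2.45% × 2/12 = £853.4167
1 March – 30 June 2012: 4 months at 3.5% → £209,000 × 3.5% × 4/12 = £2,438.3333
1 July – 31 December 2012: 6 months at 3.35% → £209,000 × 3.35% × 6/12 = £3,500.7500
Total = £6,792.5000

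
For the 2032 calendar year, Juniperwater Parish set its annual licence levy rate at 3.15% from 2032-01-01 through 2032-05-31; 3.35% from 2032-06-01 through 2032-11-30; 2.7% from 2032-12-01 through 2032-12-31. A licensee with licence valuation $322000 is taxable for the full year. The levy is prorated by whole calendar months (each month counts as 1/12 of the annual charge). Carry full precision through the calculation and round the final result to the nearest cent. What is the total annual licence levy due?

2032-01-01 to 2032-05-31: 5 months at 3.15% → $322000 × 3.15% × 5/12 = $4226.2500
2032-06-01 to 2032-11-30: 6 months at 3.35% → $322000 × 3.35% × 6/12 = $5393.5000
2032-12-01 to 2032-12-31: 1 month at 2.7% → $322000 × 2.7% × 1/12 = $724.5000
Total = $10344.2500

$10344.25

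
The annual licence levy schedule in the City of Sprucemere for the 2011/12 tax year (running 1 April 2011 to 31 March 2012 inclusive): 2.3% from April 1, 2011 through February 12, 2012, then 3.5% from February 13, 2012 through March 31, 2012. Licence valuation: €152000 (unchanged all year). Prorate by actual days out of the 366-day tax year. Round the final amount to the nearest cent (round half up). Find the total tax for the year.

€3735.21

April 1, 2011 – February 12, 2012: 318 days at 2.3% → €152000 × 2.3% × 318/366 = €3037.5082
February 13 – March 31, 2012: 48 days at 3.5% → €152000 × 3.5% × 48/366 = €697.7049
Total = €3735.2131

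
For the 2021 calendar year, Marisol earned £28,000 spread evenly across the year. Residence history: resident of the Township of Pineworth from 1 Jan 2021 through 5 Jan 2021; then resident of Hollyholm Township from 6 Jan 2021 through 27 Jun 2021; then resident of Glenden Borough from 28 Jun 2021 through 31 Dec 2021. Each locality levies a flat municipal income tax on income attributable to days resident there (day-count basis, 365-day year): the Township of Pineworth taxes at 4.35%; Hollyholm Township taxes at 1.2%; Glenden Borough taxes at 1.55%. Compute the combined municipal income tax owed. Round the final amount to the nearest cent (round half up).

£398.29

The Township of Pineworth, 1 Jan – 5 Jan 2021: 5 days → £28,000 × 4.35% × 5/365 = £16.6849
Hollyholm Township, 6 Jan – 27 Jun 2021: 173 days → £28,000 × 1.2% × 173/365 = £159.2548
Glenden Borough, 28 Jun – 31 Dec 2021: 187 days → £28,000 × 1.55% × 187/365 = £222.3507
Total = £398.2904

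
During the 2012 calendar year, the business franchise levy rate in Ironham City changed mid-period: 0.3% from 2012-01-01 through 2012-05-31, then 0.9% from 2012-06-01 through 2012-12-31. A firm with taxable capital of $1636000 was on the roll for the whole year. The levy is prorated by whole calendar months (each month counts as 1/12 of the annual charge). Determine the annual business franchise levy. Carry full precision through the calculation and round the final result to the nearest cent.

$10634.00

2012-01-01 to 2012-05-31: 5 months at 0.3% → $1636000 × 0.3% × 5/12 = $2045.0000
2012-06-01 to 2012-12-31: 7 months at 0.9% → $1636000 × 0.9% × 7/12 = $8589.0000
Total = $10634.0000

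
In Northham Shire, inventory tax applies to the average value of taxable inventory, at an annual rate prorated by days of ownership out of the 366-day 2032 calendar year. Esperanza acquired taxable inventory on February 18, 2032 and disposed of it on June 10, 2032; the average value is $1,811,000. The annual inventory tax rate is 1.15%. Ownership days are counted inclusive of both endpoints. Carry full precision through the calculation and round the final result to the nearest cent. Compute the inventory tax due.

Days held (February 18 – June 10, 2032): 114 out of 366
Tax = $1,811,000 × 1.15% × 114/366 = $6,486.9426

$6,486.94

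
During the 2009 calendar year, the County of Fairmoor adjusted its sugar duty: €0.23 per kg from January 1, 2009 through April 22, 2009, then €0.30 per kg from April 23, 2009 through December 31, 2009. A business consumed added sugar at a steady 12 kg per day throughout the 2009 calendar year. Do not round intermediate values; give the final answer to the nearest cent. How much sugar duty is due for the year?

€1219.92

January 1 – April 22, 2009: 112 days × 12 kg/day = 1,344 kg at €0.23/kg → €309.12
April 23 – December 31, 2009: 253 days × 12 kg/day = 3,036 kg at €0.30/kg → €910.80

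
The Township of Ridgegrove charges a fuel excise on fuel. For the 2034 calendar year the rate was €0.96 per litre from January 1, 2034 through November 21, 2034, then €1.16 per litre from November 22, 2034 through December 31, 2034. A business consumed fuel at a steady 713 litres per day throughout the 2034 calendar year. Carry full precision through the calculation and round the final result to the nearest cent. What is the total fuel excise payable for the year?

January 1 – November 21, 2034: 325 days × 713 litres/day = 231,725 litres at €0.96/litre → €222456.00
November 22 – December 31, 2034: 40 days × 713 litres/day = 28,520 litres at €1.16/litre → €33083.20

€255539.20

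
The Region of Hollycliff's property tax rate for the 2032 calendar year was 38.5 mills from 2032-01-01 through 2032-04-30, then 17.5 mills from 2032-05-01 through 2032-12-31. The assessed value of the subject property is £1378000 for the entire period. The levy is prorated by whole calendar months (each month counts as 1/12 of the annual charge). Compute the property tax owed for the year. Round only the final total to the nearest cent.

2032-01-01 to 2032-04-30: 4 months at 38.5 mills → £1378000 × 3.85% × 4/12 = £17684.3333
2032-05-01 to 2032-12-31: 8 months at 17.5 mills → £1378000 × 1.75% × 8/12 = £16076.6667
Total = £33761.0000

£33761.00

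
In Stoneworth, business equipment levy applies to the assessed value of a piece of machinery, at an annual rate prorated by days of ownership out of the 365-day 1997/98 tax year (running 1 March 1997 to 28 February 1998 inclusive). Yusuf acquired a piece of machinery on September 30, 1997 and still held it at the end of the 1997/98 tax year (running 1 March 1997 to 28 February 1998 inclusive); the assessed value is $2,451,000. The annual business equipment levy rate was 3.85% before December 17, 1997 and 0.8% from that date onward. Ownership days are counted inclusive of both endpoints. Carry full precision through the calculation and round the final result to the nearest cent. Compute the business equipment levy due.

$24,140.67

September 30 – December 16, 1997: 78 days at 3.85% → $2,451,000 × 3.85% × 78/365 = $20,165.3507
December 17, 1997 – February 28, 1998: 74 days at 0.8% → $2,451,000 × 0.8% × 74/365 = $3,975.3205
Total = $24,140.6712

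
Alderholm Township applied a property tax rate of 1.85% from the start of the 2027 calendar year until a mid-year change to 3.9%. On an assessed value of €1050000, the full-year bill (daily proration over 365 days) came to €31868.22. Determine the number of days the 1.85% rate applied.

Let d = days at the first rate; then 365 − d days at the second rate.
€1050000 × [1.85%·d + 3.9%·(365−d)] / 365 = €31868.22
Solving gives d = 154, so the new rate took effect on 4 Jun 2027.

154 days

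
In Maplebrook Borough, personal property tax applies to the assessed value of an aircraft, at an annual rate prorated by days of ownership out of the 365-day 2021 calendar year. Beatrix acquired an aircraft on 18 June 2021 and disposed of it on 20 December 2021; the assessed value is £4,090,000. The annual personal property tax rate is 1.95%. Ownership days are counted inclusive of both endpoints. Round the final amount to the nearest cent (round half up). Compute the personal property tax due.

£40,642.27

Days held (18 June – 20 December 2021): 186 out of 365
Tax = £4,090,000 × 1.95% × 186/365 = £40,642.2740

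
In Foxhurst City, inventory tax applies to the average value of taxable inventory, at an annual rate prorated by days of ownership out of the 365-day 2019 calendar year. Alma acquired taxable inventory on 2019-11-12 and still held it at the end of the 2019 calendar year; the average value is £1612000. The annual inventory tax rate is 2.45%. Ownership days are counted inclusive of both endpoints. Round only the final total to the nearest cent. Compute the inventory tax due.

Days held (2019-11-12 to 2019-12-31): 50 out of 365
Tax = £1612000 × 2.45% × 50/365 = £5410.1370

£5410.14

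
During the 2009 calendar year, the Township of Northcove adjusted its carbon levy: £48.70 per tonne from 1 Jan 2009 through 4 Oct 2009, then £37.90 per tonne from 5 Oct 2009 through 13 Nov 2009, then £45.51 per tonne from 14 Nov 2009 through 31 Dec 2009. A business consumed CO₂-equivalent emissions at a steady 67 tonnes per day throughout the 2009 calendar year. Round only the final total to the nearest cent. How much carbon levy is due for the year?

1 Jan – 4 Oct 2009: 277 days × 67 tonnes/day = 18,559 tonnes at £48.70/tonne → £903823.30
5 Oct – 13 Nov 2009: 40 days × 67 tonnes/day = 2,680 tonnes at £37.90/tonne → £101572.00
14 Nov – 31 Dec 2009: 48 days × 67 tonnes/day = 3,216 tonnes at £45.51/tonne → £146360.16

£1151755.46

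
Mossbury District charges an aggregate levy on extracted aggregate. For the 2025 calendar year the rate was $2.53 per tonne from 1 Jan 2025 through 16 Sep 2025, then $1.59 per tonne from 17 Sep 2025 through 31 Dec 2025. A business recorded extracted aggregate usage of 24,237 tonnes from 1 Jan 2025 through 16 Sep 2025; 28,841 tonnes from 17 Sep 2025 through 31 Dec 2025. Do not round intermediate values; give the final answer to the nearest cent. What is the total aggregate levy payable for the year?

$107,176.80

1 Jan – 16 Sep 2025: 24,237 tonnes at $2.53/tonne → $61,319.61
17 Sep – 31 Dec 2025: 28,841 tonnes at $1.59/tonne → $45,857.19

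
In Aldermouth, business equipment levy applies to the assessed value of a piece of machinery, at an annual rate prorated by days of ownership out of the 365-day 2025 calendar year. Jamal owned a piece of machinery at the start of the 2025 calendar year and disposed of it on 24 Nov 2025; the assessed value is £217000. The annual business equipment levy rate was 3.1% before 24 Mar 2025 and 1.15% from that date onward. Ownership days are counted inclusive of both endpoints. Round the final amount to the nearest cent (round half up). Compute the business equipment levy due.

£3193.17

1 Jan – 23 Mar 2025: 82 days at 3.1% → £217000 × 3.1% × 82/365 = £1511.2712
24 Mar – 24 Nov 2025: 246 days at 1.15% → £217000 × 1.15% × 246/365 = £1681.8986
Total = £3193.1699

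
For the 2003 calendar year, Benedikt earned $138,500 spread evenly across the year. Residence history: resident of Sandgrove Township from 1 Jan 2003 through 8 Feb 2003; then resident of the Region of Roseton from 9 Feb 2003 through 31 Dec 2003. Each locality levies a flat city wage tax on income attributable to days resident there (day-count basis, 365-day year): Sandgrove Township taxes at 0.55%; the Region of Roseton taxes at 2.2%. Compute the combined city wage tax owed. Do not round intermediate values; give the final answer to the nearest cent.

Sandgrove Township, 1 Jan – 8 Feb 2003: 39 days → $138,500 × 0.55% × 39/365 = $81.3925
The Region of Roseton, 9 Feb – 31 Dec 2003: 326 days → $138,500 × 2.2% × 326/365 = $2,721.4301
Total = $2,802.8226

$2,802.82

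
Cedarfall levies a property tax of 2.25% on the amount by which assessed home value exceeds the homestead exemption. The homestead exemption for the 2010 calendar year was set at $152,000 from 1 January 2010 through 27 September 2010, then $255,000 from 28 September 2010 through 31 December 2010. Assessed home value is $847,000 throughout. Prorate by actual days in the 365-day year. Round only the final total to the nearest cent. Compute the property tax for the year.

$15,034.32

1 January – 27 September 2010: 270 days, exemption $152,000 → ($847,000 − $152,000) × 2.25% × 270/365 = $11,567.4658
28 September – 31 December 2010: 95 days, exemption $255,000 → ($847,000 − $255,000) × 2.25% × 95/365 = $3,466.8493
Total = $15,034.3151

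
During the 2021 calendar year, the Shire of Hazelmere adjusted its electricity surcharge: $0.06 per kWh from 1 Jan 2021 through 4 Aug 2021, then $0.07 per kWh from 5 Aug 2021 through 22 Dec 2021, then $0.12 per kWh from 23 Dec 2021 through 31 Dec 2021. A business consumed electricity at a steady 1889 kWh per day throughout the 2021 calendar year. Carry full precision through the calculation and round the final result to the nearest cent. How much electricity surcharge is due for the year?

$45,033.76

1 Jan – 4 Aug 2021: 216 days × 1889 kWh/day = 408,024 kWh at $0.06/kWh → $24,481.44
5 Aug – 22 Dec 2021: 140 days × 1889 kWh/day = 264,460 kWh at $0.07/kWh → $18,512.20
23 Dec – 31 Dec 2021: 9 days × 1889 kWh/day = 17,001 kWh at $0.12/kWh → $2,040.12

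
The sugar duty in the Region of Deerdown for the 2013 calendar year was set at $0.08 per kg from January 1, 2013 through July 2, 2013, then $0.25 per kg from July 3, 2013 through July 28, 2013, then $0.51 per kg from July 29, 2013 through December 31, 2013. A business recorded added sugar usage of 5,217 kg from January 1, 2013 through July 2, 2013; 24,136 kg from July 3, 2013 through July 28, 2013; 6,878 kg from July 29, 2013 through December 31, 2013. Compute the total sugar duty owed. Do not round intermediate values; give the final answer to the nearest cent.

January 1 – July 2, 2013: 5,217 kg at $0.08/kg → $417.36
July 3 – July 28, 2013: 24,136 kg at $0.25/kg → $6,034.00
July 29 – December 31, 2013: 6,878 kg at $0.51/kg → $3,507.78

$9,959.14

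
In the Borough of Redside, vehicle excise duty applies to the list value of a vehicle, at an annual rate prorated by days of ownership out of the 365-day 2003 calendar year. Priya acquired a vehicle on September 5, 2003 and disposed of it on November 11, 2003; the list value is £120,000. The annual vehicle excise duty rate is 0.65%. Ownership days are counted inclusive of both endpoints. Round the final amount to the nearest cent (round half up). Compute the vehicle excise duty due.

£145.32

Days held (September 5 – November 11, 2003): 68 out of 365
Tax = £120,000 × 0.65% × 68/365 = £145.3151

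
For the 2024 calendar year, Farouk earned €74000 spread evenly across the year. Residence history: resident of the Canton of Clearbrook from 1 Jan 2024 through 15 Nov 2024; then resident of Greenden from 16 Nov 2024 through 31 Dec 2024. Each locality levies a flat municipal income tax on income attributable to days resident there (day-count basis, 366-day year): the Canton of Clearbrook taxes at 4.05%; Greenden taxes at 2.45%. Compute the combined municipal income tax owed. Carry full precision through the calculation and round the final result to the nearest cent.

€2848.19

The Canton of Clearbrook, 1 Jan – 15 Nov 2024: 320 days → €74000 × 4.05% × 320/366 = €2620.3279
Greenden, 16 Nov – 31 Dec 2024: 46 days → €74000 × 2.45% × 46/366 = €227.8634
Total = €2848.1913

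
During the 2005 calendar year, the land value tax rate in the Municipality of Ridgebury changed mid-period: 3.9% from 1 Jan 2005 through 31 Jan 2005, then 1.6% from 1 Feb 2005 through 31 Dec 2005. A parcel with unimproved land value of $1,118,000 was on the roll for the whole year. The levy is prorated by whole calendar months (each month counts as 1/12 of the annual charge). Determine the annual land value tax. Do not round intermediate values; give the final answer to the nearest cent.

1 Jan – 31 Jan 2005: 1 month at 3.9% → $1,118,000 × 3.9% × 1/12 = $3,633.5000
1 Feb – 31 Dec 2005: 11 months at 1.6% → $1,118,000 × 1.6% × 11/12 = $16,397.3333
Total = $20,030.8333

$20,030.83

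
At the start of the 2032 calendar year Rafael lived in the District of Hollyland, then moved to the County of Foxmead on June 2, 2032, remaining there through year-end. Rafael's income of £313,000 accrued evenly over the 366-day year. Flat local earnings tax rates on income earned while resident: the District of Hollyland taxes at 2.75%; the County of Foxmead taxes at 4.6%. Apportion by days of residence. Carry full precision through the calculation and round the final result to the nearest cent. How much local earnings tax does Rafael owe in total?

£11,977.38

The District of Hollyland, January 1 – June 1, 2032: 153 days → £313,000 × 2.75% × 153/366 = £3,598.2172
The County of Foxmead, June 2 – December 31, 2032: 213 days → £313,000 × 4.6% × 213/366 = £8,379.1639
Total = £11,977.3811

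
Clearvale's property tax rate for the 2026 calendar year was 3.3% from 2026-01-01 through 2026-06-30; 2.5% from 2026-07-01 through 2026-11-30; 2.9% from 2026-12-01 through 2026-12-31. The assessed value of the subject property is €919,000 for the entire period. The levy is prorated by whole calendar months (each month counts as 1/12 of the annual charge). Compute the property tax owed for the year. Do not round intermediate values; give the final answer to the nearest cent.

€26,957.33

2026-01-01 to 2026-06-30: 6 months at 3.3% → €919,000 × 3.3% × 6/12 = €15,163.5000
2026-07-01 to 2026-11-30: 5 months at 2.5% → €919,000 × 2.5% × 5/12 = €9,572.9167
2026-12-01 to 2026-12-31: 1 month at 2.9% → €919,000 × 2.9% × 1/12 = €2,220.9167
Total = €26,957.3333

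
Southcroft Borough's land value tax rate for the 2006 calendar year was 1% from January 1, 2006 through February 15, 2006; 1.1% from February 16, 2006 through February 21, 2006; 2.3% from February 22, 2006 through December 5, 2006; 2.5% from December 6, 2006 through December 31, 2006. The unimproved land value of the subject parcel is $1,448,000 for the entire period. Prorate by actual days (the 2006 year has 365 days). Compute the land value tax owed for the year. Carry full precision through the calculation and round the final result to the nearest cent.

$30,852.32

January 1 – February 15, 2006: 46 days at 1% → $1,448,000 × 1% × 46/365 = $1,824.8767
February 16 – February 21, 2006: 6 days at 1.1% → $1,448,000 × 1.1% × 6/365 = $261.8301
February 22 – December 5, 2006: 287 days at 2.3% → $1,448,000 × 2.3% × 287/365 = $26,186.9808
December 6 – December 31, 2006: 26 days at 2.5% → $1,448,000 × 2.5% × 26/365 = $2,578.6301
Total = $30,852.3178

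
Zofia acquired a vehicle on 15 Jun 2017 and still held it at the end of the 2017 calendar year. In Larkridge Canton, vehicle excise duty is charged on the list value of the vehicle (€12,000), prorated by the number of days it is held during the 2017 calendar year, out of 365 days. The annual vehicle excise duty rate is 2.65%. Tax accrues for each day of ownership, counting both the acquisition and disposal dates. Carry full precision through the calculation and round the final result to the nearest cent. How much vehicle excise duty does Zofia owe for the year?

€174.25

Days held (15 Jun – 31 Dec 2017): 200 out of 365
Tax = €12,000 × 2.65% × 200/365 = €174.2466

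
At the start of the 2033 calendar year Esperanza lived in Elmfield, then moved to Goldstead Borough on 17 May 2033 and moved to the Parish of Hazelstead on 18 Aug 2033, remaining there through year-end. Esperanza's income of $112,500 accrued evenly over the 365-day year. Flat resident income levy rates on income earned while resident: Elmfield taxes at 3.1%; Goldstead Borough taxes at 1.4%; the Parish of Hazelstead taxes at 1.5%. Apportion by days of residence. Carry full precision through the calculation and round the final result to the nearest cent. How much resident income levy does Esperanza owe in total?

Elmfield, 1 Jan – 16 May 2033: 136 days → $112,500 × 3.1% × 136/365 = $1,299.4521
Goldstead Borough, 17 May – 17 Aug 2033: 93 days → $112,500 × 1.4% × 93/365 = $401.3014
The Parish of Hazelstead, 18 Aug – 31 Dec 2033: 136 days → $112,500 × 1.5% × 136/365 = $628.7671
Total = $2,329.5205

$2,329.52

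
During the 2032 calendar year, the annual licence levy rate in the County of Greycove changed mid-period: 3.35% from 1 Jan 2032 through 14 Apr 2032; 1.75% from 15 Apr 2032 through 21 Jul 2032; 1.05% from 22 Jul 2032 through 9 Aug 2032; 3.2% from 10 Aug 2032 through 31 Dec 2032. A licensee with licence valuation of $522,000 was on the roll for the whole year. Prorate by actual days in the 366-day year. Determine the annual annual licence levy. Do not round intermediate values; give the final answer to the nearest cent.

1 Jan – 14 Apr 2032: 105 days at 3.35% → $522,000 × 3.35% × 105/366 = $5,016.7623
15 Apr – 21 Jul 2032: 98 days at 1.75% → $522,000 × 1.75% × 98/366 = $2,445.9836
22 Jul – 9 Aug 2032: 19 days at 1.05% → $522,000 × 1.05% × 19/366 = $284.5328
10 Aug – 31 Dec 2032: 144 days at 3.2% → $522,000 × 3.2% × 144/366 = $6,572.0656
Total = $14,319.3443

$14,319.34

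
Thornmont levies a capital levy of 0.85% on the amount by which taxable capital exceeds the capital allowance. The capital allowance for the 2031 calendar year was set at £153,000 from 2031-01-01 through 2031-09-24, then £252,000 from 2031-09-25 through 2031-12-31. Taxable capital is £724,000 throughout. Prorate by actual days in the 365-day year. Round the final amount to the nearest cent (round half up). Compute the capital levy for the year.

2031-01-01 to 2031-09-24: 267 days, exemption £153,000 → (£724,000 − £153,000) × 0.85% × 267/365 = £3,550.3685
2031-09-25 to 2031-12-31: 98 days, exemption £252,000 → (£724,000 − £252,000) × 0.85% × 98/365 = £1,077.1945
Total = £4,627.5630

£4,627.56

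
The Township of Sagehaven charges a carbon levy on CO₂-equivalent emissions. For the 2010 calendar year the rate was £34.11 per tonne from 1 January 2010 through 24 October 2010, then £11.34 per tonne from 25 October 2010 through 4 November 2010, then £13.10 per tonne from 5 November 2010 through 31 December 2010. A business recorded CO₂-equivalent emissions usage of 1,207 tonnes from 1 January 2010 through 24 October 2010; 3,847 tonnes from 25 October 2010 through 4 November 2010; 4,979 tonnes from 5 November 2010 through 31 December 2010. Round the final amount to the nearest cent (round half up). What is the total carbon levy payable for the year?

1 January – 24 October 2010: 1,207 tonnes at £34.11/tonne → £41,170.77
25 October – 4 November 2010: 3,847 tonnes at £11.34/tonne → £43,624.98
5 November – 31 December 2010: 4,979 tonnes at £13.10/tonne → £65,224.90

£150,020.65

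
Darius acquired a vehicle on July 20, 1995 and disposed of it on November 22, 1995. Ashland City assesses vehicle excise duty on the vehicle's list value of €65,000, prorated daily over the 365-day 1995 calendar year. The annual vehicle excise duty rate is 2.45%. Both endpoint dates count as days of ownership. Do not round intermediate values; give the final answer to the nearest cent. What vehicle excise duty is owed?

Days held (July 20 – November 22, 1995): 126 out of 365
Tax = €65,000 × 2.45% × 126/365 = €549.7397

€549.74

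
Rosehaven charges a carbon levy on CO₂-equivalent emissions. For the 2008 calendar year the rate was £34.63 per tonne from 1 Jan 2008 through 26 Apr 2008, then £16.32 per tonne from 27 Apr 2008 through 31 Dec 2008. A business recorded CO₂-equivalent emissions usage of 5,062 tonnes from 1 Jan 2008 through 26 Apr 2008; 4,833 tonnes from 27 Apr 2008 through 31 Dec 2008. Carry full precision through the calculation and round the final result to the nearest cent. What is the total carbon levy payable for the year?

1 Jan – 26 Apr 2008: 5,062 tonnes at £34.63/tonne → £175,297.06
27 Apr – 31 Dec 2008: 4,833 tonnes at £16.32/tonne → £78,874.56

£254,171.62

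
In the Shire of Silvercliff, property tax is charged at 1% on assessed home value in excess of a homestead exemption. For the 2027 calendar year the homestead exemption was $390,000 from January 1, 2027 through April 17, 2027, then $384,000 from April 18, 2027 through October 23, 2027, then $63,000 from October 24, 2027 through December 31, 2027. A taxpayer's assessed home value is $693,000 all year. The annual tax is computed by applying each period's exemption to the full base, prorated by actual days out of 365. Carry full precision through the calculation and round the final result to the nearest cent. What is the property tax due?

January 1 – April 17, 2027: 107 days, exemption $390,000 → ($693,000 − $390,000) × 1% × 107/365 = $888.2466
April 18 – October 23, 2027: 189 days, exemption $384,000 → ($693,000 − $384,000) × 1% × 189/365 = $1,600.0274
October 24 – December 31, 2027: 69 days, exemption $63,000 → ($693,000 − $63,000) × 1% × 69/365 = $1,190.9589
Total = $3,679.2329

$3,679.23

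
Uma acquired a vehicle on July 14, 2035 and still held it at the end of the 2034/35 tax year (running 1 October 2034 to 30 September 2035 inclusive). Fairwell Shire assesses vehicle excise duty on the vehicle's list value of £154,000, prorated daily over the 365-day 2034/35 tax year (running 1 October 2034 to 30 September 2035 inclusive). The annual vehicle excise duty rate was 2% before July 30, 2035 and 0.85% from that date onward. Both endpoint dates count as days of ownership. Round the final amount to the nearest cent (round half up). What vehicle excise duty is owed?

July 14 – July 29, 2035: 16 days at 2% → £154,000 × 2% × 16/365 = £135.0137
July 30 – September 30, 2035: 63 days at 0.85% → £154,000 × 0.85% × 63/365 = £225.9370
Total = £360.9507

£360.95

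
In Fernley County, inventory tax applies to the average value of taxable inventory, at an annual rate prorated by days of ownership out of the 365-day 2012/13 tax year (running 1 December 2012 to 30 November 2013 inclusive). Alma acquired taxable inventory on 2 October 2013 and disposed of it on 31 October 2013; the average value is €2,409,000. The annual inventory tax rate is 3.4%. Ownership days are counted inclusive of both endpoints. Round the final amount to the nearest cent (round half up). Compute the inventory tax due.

€6,732.00

Days held (2 October – 31 October 2013): 30 out of 365
Tax = €2,409,000 × 3.4% × 30/365 = €6,732.0000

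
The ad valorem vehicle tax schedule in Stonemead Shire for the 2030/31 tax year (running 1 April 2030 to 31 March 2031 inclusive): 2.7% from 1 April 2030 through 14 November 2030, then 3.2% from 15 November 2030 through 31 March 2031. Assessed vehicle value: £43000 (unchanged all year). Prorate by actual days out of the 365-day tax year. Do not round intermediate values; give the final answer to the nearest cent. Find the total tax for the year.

1 April – 14 November 2030: 228 days at 2.7% → £43000 × 2.7% × 228/365 = £725.2274
15 November 2030 – 31 March 2031: 137 days at 3.2% → £43000 × 3.2% × 137/365 = £516.4712
Total = £1241.6986

£1241.70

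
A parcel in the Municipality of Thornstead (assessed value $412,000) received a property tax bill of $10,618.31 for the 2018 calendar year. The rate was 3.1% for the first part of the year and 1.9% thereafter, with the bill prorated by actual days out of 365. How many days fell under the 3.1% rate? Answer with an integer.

Let d = days at the first rate; then 365 − d days at the second rate.
$412,000 × [3.1%·d + 1.9%·(365−d)] / 365 = $10,618.31
Solving gives d = 206, so the new rate took effect on July 26, 2018.

206 days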